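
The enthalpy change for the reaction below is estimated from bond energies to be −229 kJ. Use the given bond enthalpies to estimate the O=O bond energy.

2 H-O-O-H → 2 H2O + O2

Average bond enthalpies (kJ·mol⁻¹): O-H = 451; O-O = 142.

Let D be the O=O bond energy.
Σ(broken) = 4×451 + 2×142 = 2088
Σ(formed) = 4×451 + 1×D = 1804 + D
ΔH = Σ(broken) − Σ(formed) = (2088) − (1804 + D) = +284 − D
Setting this equal to −229 kJ gives D = 513 kJ/mol.

D(O=O) ≈ 513 kJ/mol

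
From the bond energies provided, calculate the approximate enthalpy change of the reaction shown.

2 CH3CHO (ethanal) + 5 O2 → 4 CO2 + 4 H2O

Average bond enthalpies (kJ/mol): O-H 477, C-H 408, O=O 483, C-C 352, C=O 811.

ΔH ≈ −2299 kJ

Bonds broken (reactants):
  C-C: 2 × 352 = 704
  C-H: 8 × 408 = 3264
  C=O: 2 × 811 = 1622
  O=O: 5 × 483 = 2415
  Σ(broken) = 8005 kJ
Bonds formed (products):
  C=O: 8 × 811 = 6488
  O-H: 8 × 477 = 3816
  Σ(formed) = 10304 kJ
ΔH = Σ(broken) − Σ(formed) = 8005 − 10304 = −2299 kJ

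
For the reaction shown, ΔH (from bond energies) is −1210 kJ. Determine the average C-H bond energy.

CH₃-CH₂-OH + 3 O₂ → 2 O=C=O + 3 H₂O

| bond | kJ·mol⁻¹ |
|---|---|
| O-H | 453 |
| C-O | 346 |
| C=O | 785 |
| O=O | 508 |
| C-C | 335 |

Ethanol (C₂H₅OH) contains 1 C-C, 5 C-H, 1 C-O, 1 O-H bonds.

D(C-H) ≈ 398 kJ/mol

Let D be the C-H bond energy.
Σ(broken) = 1×335 + 5×D + 1×346 + 1×453 + 3×508 = 2658 + 5D
Σ(formed) = 4×785 + 6×453 = 5858
ΔH = Σ(broken) − Σ(formed) = (2658 + 5D) − (5858) = −3200 + 5D
Setting this equal to −1210 kJ gives 5D = 1990, so D = 398 kJ/mol.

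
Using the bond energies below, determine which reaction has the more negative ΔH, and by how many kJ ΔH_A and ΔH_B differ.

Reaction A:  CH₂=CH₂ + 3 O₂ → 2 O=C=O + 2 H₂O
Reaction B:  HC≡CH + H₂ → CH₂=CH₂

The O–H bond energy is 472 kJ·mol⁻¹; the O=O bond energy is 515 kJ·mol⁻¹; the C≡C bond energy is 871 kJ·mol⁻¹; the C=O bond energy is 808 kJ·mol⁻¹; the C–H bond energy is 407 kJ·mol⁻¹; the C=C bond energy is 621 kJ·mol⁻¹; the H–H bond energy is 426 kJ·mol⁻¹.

Reaction A, by 1188 kJ

Reaction A:
  Bonds broken (reactants):
    C–H: 4 × 407 = 1628
    C=C: 1 × 621 = 621
    O=O: 3 × 515 = 1545
    Σ(broken) = 3794 kJ
  Bonds formed (products):
    C=O: 4 × 808 = 3232
    O–H: 4 × 472 = 1888
    Σ(formed) = 5120 kJ
  ΔH_A = 3794 − 5120 = −1326 kJ
Reaction B:
  Bonds broken (reactants):
    C≡C: 1 × 871 = 871
    C–H: 2 × 407 = 814
    H–H: 1 × 426 = 426
    Σ(broken) = 2111 kJ
  Bonds formed (products):
    C–H: 4 × 407 = 1628
    C=C: 1 × 621 = 621
    Σ(formed) = 2249 kJ
  ΔH_B = 2111 − 2249 = −138 kJ
ΔH_A − ΔH_B = −1188 kJ, so reaction A has the more negative ΔH; |ΔH_A − ΔH_B| = 1188 kJ.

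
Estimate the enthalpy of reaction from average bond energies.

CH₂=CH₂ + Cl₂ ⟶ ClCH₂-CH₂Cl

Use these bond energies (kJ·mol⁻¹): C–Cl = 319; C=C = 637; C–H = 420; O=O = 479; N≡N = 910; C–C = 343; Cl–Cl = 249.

Bonds broken (reactants):
  C–H: 4 × 420 = 1680
  C=C: 1 × 637 = 637
  Cl–Cl: 1 × 249 = 249
  Σ(broken) = 2566 kJ
Bonds formed (products):
  C–C: 1 × 343 = 343
  C–Cl: 2 × 319 = 638
  C–H: 4 × 420 = 1680
  Σ(formed) = 2661 kJ
ΔH = Σ(broken) − Σ(formed) = 2566 − 2661 = −95 kJ

ΔH ≈ −95 kJ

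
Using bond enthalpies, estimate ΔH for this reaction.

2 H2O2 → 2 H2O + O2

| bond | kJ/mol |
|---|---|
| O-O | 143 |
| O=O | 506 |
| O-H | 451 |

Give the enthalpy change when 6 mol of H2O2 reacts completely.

Bonds broken (reactants):
  O-H: 4 × 451 = 1804
  O-O: 2 × 143 = 286
  Σ(broken) = 2090 kJ
Bonds formed (products):
  O-H: 4 × 451 = 1804
  O=O: 1 × 506 = 506
  Σ(formed) = 2310 kJ
ΔH = Σ(broken) − Σ(formed) = 2090 − 2310 = −220 kJ
For 3× the reaction as written: 3 × (−220) = −660 kJ

ΔH = −660 kJ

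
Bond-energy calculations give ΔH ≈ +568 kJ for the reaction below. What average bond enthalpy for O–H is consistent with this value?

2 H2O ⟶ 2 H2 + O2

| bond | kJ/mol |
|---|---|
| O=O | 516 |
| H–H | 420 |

Let D be the O–H bond energy.
Σ(broken) = 4×D = 4D
Σ(formed) = 2×420 + 1×516 = 1356
ΔH = Σ(broken) − Σ(formed) = (4D) − (1356) = −1356 + 4D
Setting this equal to +568 kJ gives 4D = 1924, so D = 481 kJ/mol.

D(O–H) ≈ 481 kJ/mol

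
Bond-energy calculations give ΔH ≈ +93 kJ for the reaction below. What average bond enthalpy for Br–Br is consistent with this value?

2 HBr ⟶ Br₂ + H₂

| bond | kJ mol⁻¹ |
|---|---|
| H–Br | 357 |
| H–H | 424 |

D(Br–Br) ≈ 197 kJ/mol

Let D be the Br–Br bond energy.
Σ(broken) = 2×357 = 714
Σ(formed) = 1×D + 1×424 = 424 + D
ΔH = Σ(broken) − Σ(formed) = (714) − (424 + D) = +290 − D
Setting this equal to +93 kJ gives D = 197 kJ/mol.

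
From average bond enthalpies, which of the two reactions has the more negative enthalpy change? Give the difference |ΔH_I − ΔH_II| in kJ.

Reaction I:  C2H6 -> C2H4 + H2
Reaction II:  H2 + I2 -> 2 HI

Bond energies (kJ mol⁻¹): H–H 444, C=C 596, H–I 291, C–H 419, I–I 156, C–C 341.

Reaction II, by 121 kJ

Reaction I:
  Bonds broken (reactants):
    C–C: 1 × 341 = 341
    C–H: 6 × 419 = 2514
    Σ(broken) = 2855 kJ
  Bonds formed (products):
    C–H: 4 × 419 = 1676
    C=C: 1 × 596 = 596
    H–H: 1 × 444 = 444
    Σ(formed) = 2716 kJ
  ΔH_I = 2855 − 2716 = +139 kJ
Reaction II:
  Bonds broken (reactants):
    H–H: 1 × 444 = 444
    I–I: 1 × 156 = 156
    Σ(broken) = 600 kJ
  Bonds formed (products):
    H–I: 2 × 291 = 582
    Σ(formed) = 582 kJ
  ΔH_II = 600 − 582 = +18 kJ
ΔH_I − ΔH_II = +121 kJ, so reaction II has the more negative ΔH; |ΔH_I − ΔH_II| = 121 kJ.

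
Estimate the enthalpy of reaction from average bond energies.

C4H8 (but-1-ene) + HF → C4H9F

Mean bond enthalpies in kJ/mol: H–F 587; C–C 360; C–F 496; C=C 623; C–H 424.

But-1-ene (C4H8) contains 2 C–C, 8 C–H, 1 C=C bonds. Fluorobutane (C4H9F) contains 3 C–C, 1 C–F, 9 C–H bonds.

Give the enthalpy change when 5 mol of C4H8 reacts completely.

Bonds broken (reactants):
  C–C: 2 × 360 = 720
  C–H: 8 × 424 = 3392
  C=C: 1 × 623 = 623
  H–F: 1 × 587 = 587
  Σ(broken) = 5322 kJ
Bonds formed (products):
  C–C: 3 × 360 = 1080
  C–F: 1 × 496 = 496
  C–H: 9 × 424 = 3816
  Σ(formed) = 5392 kJ
ΔH = Σ(broken) − Σ(formed) = 5322 − 5392 = −70 kJ
For 5× the reaction as written: 5 × (−70) = −350 kJ

ΔH = −350 kJ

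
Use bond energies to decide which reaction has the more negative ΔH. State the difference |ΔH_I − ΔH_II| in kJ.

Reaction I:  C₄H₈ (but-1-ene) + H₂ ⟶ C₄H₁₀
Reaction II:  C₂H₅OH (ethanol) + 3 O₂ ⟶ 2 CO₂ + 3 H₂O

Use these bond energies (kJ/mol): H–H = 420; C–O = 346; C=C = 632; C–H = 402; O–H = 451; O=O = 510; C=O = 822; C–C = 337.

Reaction II, by 1231 kJ

Reaction I:
  Bonds broken (reactants):
    C–C: 2 × 337 = 674
    C–H: 8 × 402 = 3216
    C=C: 1 × 632 = 632
    H–H: 1 × 420 = 420
    Σ(broken) = 4942 kJ
  Bonds formed (products):
    C–C: 3 × 337 = 1011
    C–H: 10 × 402 = 4020
    Σ(formed) = 5031 kJ
  ΔH_I = 4942 − 5031 = −89 kJ
Reaction II:
  Bonds broken (reactants):
    C–C: 1 × 337 = 337
    C–H: 5 × 402 = 2010
    C–O: 1 × 346 = 346
    O–H: 1 × 451 = 451
    O=O: 3 × 510 = 1530
    Σ(broken) = 4674 kJ
  Bonds formed (products):
    C=O: 4 × 822 = 3288
    O–H: 6 × 451 = 2706
    Σ(formed) = 5994 kJ
  ΔH_II = 4674 − 5994 = −1320 kJ
ΔH_I − ΔH_II = +1231 kJ, so reaction II has the more negative ΔH; |ΔH_I − ΔH_II| = 1231 kJ.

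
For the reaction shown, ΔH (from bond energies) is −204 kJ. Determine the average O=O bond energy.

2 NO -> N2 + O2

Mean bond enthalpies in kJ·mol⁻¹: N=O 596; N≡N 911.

D(O=O) ≈ 485 kJ/mol

Let D be the O=O bond energy.
Σ(broken) = 2×596 = 1192
Σ(formed) = 1×911 + 1×D = 911 + D
ΔH = Σ(broken) − Σ(formed) = (1192) − (911 + D) = +281 − D
Setting this equal to −204 kJ gives D = 485 kJ/mol.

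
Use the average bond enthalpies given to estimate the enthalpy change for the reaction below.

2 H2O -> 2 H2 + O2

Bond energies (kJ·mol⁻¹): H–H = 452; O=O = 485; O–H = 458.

ΔH ≈ +443 kJ

Bonds broken (reactants):
  O–H: 4 × 458 = 1832
  Σ(broken) = 1832 kJ
Bonds formed (products):
  H–H: 2 × 452 = 904
  O=O: 1 × 485 = 485
  Σ(formed) = 1389 kJ
ΔH = Σ(broken) − Σ(formed) = 1832 − 1389 = +443 kJ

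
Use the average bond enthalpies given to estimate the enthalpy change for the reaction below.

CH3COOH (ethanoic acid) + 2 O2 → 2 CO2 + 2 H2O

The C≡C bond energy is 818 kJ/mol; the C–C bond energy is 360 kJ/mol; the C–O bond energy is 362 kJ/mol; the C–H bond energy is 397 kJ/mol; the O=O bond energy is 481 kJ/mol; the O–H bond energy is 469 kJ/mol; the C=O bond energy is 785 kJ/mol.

ΔH ≈ −887 kJ

Bonds broken (reactants):
  C–C: 1 × 360 = 360
  C–H: 3 × 397 = 1191
  C–O: 1 × 362 = 362
  C=O: 1 × 785 = 785
  O–H: 1 × 469 = 469
  O=O: 2 × 481 = 962
  Σ(broken) = 4129 kJ
Bonds formed (products):
  C=O: 4 × 785 = 3140
  O–H: 4 × 469 = 1876
  Σ(formed) = 5016 kJ
ΔH = Σ(broken) − Σ(formed) = 4129 − 5016 = −887 kJ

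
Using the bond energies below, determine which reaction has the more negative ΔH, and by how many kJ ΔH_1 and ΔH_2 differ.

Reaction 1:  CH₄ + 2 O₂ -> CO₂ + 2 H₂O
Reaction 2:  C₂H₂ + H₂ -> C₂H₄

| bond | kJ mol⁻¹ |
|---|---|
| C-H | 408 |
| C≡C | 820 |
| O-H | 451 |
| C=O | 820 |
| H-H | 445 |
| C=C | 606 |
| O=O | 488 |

Reaction 1, by 679 kJ

Reaction 1:
  Bonds broken (reactants):
    C-H: 4 × 408 = 1632
    O=O: 2 × 488 = 976
    Σ(broken) = 2608 kJ
  Bonds formed (products):
    C=O: 2 × 820 = 1640
    O-H: 4 × 451 = 1804
    Σ(formed) = 3444 kJ
  ΔH_1 = 2608 − 3444 = −836 kJ
Reaction 2:
  Bonds broken (reactants):
    C≡C: 1 × 820 = 820
    C-H: 2 × 408 = 816
    H-H: 1 × 445 = 445
    Σ(broken) = 2081 kJ
  Bonds formed (products):
    C-H: 4 × 408 = 1632
    C=C: 1 × 606 = 606
    Σ(formed) = 2238 kJ
  ΔH_2 = 2081 − 2238 = −157 kJ
ΔH_1 − ΔH_2 = −679 kJ, so reaction 1 has the more negative ΔH; |ΔH_1 − ΔH_2| = 679 kJ.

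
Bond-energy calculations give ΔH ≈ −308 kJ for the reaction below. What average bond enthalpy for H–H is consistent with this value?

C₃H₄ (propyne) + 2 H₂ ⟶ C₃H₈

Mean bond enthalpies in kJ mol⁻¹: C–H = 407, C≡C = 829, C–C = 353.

D(H–H) ≈ 422 kJ/mol

Let D be the H–H bond energy.
Σ(broken) = 1×829 + 1×353 + 4×407 + 2×D = 2810 + 2D
Σ(formed) = 2×353 + 8×407 = 3962
ΔH = Σ(broken) − Σ(formed) = (2810 + 2D) − (3962) = −1152 + 2D
Setting this equal to −308 kJ gives 2D = 844, so D = 422 kJ/mol.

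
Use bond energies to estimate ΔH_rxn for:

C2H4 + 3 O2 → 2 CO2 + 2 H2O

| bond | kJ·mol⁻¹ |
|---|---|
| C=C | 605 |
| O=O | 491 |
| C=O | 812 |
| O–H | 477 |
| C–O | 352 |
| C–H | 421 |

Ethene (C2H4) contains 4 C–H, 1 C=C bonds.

Bonds broken (reactants):
  C–H: 4 × 421 = 1684
  C=C: 1 × 605 = 605
  O=O: 3 × 491 = 1473
  Σ(broken) = 3762 kJ
Bonds formed (products):
  C=O: 4 × 812 = 3248
  O–H: 4 × 477 = 1908
  Σ(formed) = 5156 kJ
ΔH = Σ(broken) − Σ(formed) = 3762 − 5156 = −1394 kJ

ΔH ≈ −1394 kJ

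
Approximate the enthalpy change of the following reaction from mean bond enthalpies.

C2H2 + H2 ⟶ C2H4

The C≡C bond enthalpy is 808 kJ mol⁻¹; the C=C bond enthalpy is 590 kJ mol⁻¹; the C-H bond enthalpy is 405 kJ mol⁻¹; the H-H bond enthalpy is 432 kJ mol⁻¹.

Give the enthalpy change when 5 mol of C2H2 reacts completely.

ΔH = −800 kJ

Bonds broken (reactants):
  C≡C: 1 × 808 = 808
  C-H: 2 × 405 = 810
  H-H: 1 × 432 = 432
  Σ(broken) = 2050 kJ
Bonds formed (products):
  C-H: 4 × 405 = 1620
  C=C: 1 × 590 = 590
  Σ(formed) = 2210 kJ
ΔH = Σ(broken) − Σ(formed) = 2050 − 2210 = −160 kJ
For 5× the reaction as written: 5 × (−160) = −800 kJ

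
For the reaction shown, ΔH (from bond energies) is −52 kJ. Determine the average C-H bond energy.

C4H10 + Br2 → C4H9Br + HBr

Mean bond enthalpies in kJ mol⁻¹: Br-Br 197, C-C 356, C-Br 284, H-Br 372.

D(C-H) ≈ 407 kJ/mol

Let D be the C-H bond energy.
Σ(broken) = 1×197 + 3×356 + 10×D = 1265 + 10D
Σ(formed) = 1×284 + 3×356 + 9×D + 1×372 = 1724 + 9D
ΔH = Σ(broken) − Σ(formed) = (1265 + 10D) − (1724 + 9D) = −459 + D
Setting this equal to −52 kJ gives D = 407 kJ/mol.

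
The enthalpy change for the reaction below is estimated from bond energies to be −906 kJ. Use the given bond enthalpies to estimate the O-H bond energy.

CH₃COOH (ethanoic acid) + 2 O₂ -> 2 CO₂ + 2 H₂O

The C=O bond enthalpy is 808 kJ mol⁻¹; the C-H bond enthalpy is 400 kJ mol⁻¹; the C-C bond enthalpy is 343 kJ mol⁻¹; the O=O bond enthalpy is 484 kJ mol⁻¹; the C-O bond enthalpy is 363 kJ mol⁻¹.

D(O-H) ≈ 452 kJ/mol

Let D be the O-H bond energy.
Σ(broken) = 1×343 + 3×400 + 1×363 + 1×808 + 1×D + 2×484 = 3682 + D
Σ(formed) = 4×808 + 4×D = 3232 + 4D
ΔH = Σ(broken) − Σ(formed) = (3682 + D) − (3232 + 4D) = +450 − 3D
Setting this equal to −906 kJ gives 3D = 1356, so D = 452 kJ/mol.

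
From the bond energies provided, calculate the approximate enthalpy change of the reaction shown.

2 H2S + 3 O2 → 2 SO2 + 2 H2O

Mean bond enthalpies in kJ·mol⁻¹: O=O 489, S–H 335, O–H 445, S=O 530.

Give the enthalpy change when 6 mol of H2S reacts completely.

ΔH = −3279 kJ

Bonds broken (reactants):
  O=O: 3 × 489 = 1467
  S–H: 4 × 335 = 1340
  Σ(broken) = 2807 kJ
Bonds formed (products):
  O–H: 4 × 445 = 1780
  S=O: 4 × 530 = 2120
  Σ(formed) = 3900 kJ
ΔH = Σ(broken) − Σ(formed) = 2807 − 3900 = −1093 kJ
For 3× the reaction as written: 3 × (−1093) = −3279 kJ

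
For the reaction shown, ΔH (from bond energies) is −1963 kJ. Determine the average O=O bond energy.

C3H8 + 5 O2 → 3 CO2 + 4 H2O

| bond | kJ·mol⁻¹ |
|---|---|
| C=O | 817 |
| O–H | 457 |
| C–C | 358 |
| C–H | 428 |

Let D be the O=O bond energy.
Σ(broken) = 2×358 + 8×428 + 5×D = 4140 + 5D
Σ(formed) = 6×817 + 8×457 = 8558
ΔH = Σ(broken) − Σ(formed) = (4140 + 5D) − (8558) = −4418 + 5D
Setting this equal to −1963 kJ gives 5D = 2455, so D = 491 kJ/mol.

D(O=O) ≈ 491 kJ/mol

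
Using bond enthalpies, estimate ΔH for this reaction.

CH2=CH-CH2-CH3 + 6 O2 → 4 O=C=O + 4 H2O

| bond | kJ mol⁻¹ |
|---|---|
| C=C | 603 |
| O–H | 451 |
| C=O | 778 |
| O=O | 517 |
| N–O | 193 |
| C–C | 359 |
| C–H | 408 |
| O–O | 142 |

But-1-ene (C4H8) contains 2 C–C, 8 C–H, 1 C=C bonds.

Bonds broken (reactants):
  C–C: 2 × 359 = 718
  C–H: 8 × 408 = 3264
  C=C: 1 × 603 = 603
  O=O: 6 × 517 = 3102
  Σ(broken) = 7687 kJ
Bonds formed (products):
  C=O: 8 × 778 = 6224
  O–H: 8 × 451 = 3608
  Σ(formed) = 9832 kJ
ΔH = Σ(broken) − Σ(formed) = 7687 − 9832 = −2145 kJ

ΔH ≈ −2145 kJ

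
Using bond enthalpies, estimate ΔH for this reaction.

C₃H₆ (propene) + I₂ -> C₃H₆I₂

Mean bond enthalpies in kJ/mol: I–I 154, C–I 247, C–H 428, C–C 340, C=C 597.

Bonds broken (reactants):
  C–C: 1 × 340 = 340
  C–H: 6 × 428 = 2568
  C=C: 1 × 597 = 597
  I–I: 1 × 154 = 154
  Σ(broken) = 3659 kJ
Bonds formed (products):
  C–C: 2 × 340 = 680
  C–H: 6 × 428 = 2568
  C–I: 2 × 247 = 494
  Σ(formed) = 3742 kJ
ΔH = Σ(broken) − Σ(formed) = 3659 − 3742 = −83 kJ

ΔH ≈ −83 kJ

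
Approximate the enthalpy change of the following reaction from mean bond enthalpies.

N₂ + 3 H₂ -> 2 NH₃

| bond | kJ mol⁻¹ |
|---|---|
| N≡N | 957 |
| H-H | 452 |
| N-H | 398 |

ΔH ≈ −75 kJ

Bonds broken (reactants):
  H-H: 3 × 452 = 1356
  N≡N: 1 × 957 = 957
  Σ(broken) = 2313 kJ
Bonds formed (products):
  N-H: 6 × 398 = 2388
  Σ(formed) = 2388 kJ
ΔH = Σ(broken) − Σ(formed) = 2313 − 2388 = −75 kJ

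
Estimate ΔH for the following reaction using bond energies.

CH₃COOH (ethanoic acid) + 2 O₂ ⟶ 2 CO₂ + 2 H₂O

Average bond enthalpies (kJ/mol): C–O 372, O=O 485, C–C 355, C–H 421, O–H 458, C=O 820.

ΔH ≈ −874 kJ

Bonds broken (reactants):
  C–C: 1 × 355 = 355
  C–H: 3 × 421 = 1263
  C–O: 1 × 372 = 372
  C=O: 1 × 820 = 820
  O–H: 1 × 458 = 458
  O=O: 2 × 485 = 970
  Σ(broken) = 4238 kJ
Bonds formed (products):
  C=O: 4 × 820 = 3280
  O–H: 4 × 458 = 1832
  Σ(formed) = 5112 kJ
ΔH = Σ(broken) − Σ(formed) = 4238 − 5112 = −874 kJ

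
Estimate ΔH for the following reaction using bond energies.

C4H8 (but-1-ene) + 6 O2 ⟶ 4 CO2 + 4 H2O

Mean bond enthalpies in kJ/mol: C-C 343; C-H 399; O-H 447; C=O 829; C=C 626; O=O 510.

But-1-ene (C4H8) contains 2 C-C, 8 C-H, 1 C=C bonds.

Bonds broken (reactants):
  C-C: 2 × 343 = 686
  C-H: 8 × 399 = 3192
  C=C: 1 × 626 = 626
  O=O: 6 × 510 = 3060
  Σ(broken) = 7564 kJ
Bonds formed (products):
  C=O: 8 × 829 = 6632
  O-H: 8 × 447 = 3576
  Σ(formed) = 10208 kJ
ΔH = Σ(broken) − Σ(formed) = 7564 − 10208 = −2644 kJ

ΔH ≈ −2644 kJ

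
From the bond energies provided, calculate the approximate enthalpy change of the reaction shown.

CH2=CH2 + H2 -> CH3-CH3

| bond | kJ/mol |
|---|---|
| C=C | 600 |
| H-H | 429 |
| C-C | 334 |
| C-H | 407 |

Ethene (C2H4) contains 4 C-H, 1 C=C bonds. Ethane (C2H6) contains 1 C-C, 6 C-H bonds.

Bonds broken (reactants):
  C-H: 4 × 407 = 1628
  C=C: 1 × 600 = 600
  H-H: 1 × 429 = 429
  Σ(broken) = 2657 kJ
Bonds formed (products):
  C-C: 1 × 334 = 334
  C-H: 6 × 407 = 2442
  Σ(formed) = 2776 kJ
ΔH = Σ(broken) − Σ(formed) = 2657 − 2776 = −119 kJ

ΔH ≈ −119 kJ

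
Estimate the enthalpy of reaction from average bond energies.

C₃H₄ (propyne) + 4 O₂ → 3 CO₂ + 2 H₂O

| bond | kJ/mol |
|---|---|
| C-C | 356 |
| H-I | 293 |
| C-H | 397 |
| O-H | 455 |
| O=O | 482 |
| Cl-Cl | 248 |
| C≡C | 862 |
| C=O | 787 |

Bonds broken (reactants):
  C≡C: 1 × 862 = 862
  C-C: 1 × 356 = 356
  C-H: 4 × 397 = 1588
  O=O: 4 × 482 = 1928
  Σ(broken) = 4734 kJ
Bonds formed (products):
  C=O: 6 × 787 = 4722
  O-H: 4 × 455 = 1820
  Σ(formed) = 6542 kJ
ΔH = Σ(broken) − Σ(formed) = 4734 − 6542 = −1808 kJ

ΔH ≈ −1808 kJ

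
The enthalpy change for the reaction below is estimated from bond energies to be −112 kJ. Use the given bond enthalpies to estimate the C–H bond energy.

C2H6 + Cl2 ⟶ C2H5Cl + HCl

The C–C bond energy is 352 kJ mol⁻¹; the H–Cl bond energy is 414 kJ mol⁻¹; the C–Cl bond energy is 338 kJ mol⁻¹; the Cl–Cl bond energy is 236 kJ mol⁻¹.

Let D be the C–H bond energy.
Σ(broken) = 1×352 + 6×D + 1×236 = 588 + 6D
Σ(formed) = 1×352 + 1×338 + 5×D + 1×414 = 1104 + 5D
ΔH = Σ(broken) − Σ(formed) = (588 + 6D) − (1104 + 5D) = −516 + D
Setting this equal to −112 kJ gives D = 404 kJ/mol.

D(C–H) ≈ 404 kJ/mol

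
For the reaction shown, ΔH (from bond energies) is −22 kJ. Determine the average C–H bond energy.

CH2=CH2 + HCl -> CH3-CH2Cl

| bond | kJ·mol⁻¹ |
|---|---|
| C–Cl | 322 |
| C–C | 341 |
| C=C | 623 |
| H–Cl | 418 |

D(C–H) ≈ 400 kJ/mol

Let D be the C–H bond energy.
Σ(broken) = 4×D + 1×623 + 1×418 = 1041 + 4D
Σ(formed) = 1×341 + 1×322 + 5×D = 663 + 5D
ΔH = Σ(broken) − Σ(formed) = (1041 + 4D) − (663 + 5D) = +378 − D
Setting this equal to −22 kJ gives D = 400 kJ/mol.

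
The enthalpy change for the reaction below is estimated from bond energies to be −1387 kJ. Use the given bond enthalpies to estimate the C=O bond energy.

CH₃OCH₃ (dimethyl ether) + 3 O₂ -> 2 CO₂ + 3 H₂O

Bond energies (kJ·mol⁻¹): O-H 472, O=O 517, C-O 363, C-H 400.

Let D be the C=O bond energy.
Σ(broken) = 6×400 + 2×363 + 3×517 = 4677
Σ(formed) = 4×D + 6×472 = 2832 + 4D
ΔH = Σ(broken) − Σ(formed) = (4677) − (2832 + 4D) = +1845 − 4D
Setting this equal to −1387 kJ gives 4D = 3232, so D = 808 kJ/mol.

D(C=O) ≈ 808 kJ/mol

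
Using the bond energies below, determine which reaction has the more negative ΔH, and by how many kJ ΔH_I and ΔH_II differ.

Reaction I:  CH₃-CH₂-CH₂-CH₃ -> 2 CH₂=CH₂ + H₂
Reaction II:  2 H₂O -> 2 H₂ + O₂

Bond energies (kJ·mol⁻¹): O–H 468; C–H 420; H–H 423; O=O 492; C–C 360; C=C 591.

Reaction I:
  Bonds broken (reactants):
    C–C: 3 × 360 = 1080
    C–H: 10 × 420 = 4200
    Σ(broken) = 5280 kJ
  Bonds formed (products):
    C–H: 8 × 420 = 3360
    C=C: 2 × 591 = 1182
    H–H: 1 × 423 = 423
    Σ(formed) = 4965 kJ
  ΔH_I = 5280 − 4965 = +315 kJ
Reaction II:
  Bonds broken (reactants):
    O–H: 4 × 468 = 1872
    Σ(broken) = 1872 kJ
  Bonds formed (products):
    H–H: 2 × 423 = 846
    O=O: 1 × 492 = 492
    Σ(formed) = 1338 kJ
  ΔH_II = 1872 − 1338 = +534 kJ
ΔH_I − ΔH_II = −219 kJ, so reaction I has the more negative ΔH; |ΔH_I − ΔH_II| = 219 kJ.

Reaction I, by 219 kJ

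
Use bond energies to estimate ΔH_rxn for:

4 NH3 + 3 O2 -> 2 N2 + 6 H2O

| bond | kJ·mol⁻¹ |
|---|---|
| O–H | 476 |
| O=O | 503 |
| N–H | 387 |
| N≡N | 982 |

Bonds broken (reactants):
  N–H: 12 × 387 = 4644
  O=O: 3 × 503 = 1509
  Σ(broken) = 6153 kJ
Bonds formed (products):
  N≡N: 2 × 982 = 1964
  O–H: 12 × 476 = 5712
  Σ(formed) = 7676 kJ
ΔH = Σ(broken) − Σ(formed) = 6153 − 7676 = −1523 kJ

ΔH ≈ −1523 kJ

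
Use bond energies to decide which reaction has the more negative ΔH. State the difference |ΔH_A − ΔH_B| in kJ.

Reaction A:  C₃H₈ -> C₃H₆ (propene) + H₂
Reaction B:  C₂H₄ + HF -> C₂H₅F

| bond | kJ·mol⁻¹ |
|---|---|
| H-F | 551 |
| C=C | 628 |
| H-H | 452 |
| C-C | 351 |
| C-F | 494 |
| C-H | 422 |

Reaction B, by 203 kJ

Reaction A:
  Bonds broken (reactants):
    C-C: 2 × 351 = 702
    C-H: 8 × 422 = 3376
    Σ(broken) = 4078 kJ
  Bonds formed (products):
    C-C: 1 × 351 = 351
    C-H: 6 × 422 = 2532
    C=C: 1 × 628 = 628
    H-H: 1 × 452 = 452
    Σ(formed) = 3963 kJ
  ΔH_A = 4078 − 3963 = +115 kJ
Reaction B:
  Bonds broken (reactants):
    C-H: 4 × 422 = 1688
    C=C: 1 × 628 = 628
    H-F: 1 × 551 = 551
    Σ(broken) = 2867 kJ
  Bonds formed (products):
    C-C: 1 × 351 = 351
    C-F: 1 × 494 = 494
    C-H: 5 × 422 = 2110
    Σ(formed) = 2955 kJ
  ΔH_B = 2867 − 2955 = −88 kJ
ΔH_A − ΔH_B = +203 kJ, so reaction B has the more negative ΔH; |ΔH_A − ΔH_B| = 203 kJ.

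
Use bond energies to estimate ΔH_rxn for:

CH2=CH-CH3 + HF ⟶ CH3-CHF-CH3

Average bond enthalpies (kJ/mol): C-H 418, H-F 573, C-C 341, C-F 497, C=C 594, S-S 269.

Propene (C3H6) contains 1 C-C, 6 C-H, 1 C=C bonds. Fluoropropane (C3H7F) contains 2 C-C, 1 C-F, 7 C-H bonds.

Bonds broken (reactants):
  C-C: 1 × 341 = 341
  C-H: 6 × 418 = 2508
  C=C: 1 × 594 = 594
  H-F: 1 × 573 = 573
  Σ(broken) = 4016 kJ
Bonds formed (products):
  C-C: 2 × 341 = 682
  C-F: 1 × 497 = 497
  C-H: 7 × 418 = 2926
  Σ(formed) = 4105 kJ
ΔH = Σ(broken) − Σ(formed) = 4016 − 4105 = −89 kJ

ΔH ≈ −89 kJ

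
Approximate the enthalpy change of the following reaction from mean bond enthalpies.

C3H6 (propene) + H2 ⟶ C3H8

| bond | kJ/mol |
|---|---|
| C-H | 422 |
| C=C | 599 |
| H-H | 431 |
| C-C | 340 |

Bonds broken (reactants):
  C-C: 1 × 340 = 340
  C-H: 6 × 422 = 2532
  C=C: 1 × 599 = 599
  H-H: 1 × 431 = 431
  Σ(broken) = 3902 kJ
Bonds formed (products):
  C-C: 2 × 340 = 680
  C-H: 8 × 422 = 3376
  Σ(formed) = 4056 kJ
ΔH = Σ(broken) − Σ(formed) = 3902 − 4056 = −154 kJ

ΔH ≈ −154 kJ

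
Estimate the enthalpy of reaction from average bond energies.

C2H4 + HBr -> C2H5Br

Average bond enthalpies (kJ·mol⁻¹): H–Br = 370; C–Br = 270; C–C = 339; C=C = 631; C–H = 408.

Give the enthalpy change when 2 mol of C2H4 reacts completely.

Bonds broken (reactants):
  C–H: 4 × 408 = 1632
  C=C: 1 × 631 = 631
  H–Br: 1 × 370 = 370
  Σ(broken) = 2633 kJ
Bonds formed (products):
  C–Br: 1 × 270 = 270
  C–C: 1 × 339 = 339
  C–H: 5 × 408 = 2040
  Σ(formed) = 2649 kJ
ΔH = Σ(broken) − Σ(formed) = 2633 − 2649 = −16 kJ
For 2× the reaction as written: 2 × (−16) = −32 kJ

ΔH = −32 kJ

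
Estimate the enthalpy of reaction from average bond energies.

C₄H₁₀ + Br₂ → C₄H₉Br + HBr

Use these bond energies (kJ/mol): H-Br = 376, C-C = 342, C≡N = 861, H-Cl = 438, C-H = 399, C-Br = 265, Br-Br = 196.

Bonds broken (reactants):
  Br-Br: 1 × 196 = 196
  C-C: 3 × 342 = 1026
  C-H: 10 × 399 = 3990
  Σ(broken) = 5212 kJ
Bonds formed (products):
  C-Br: 1 × 265 = 265
  C-C: 3 × 342 = 1026
  C-H: 9 × 399 = 3591
  H-Br: 1 × 376 = 376
  Σ(formed) = 5258 kJ
ΔH = Σ(broken) − Σ(formed) = 5212 − 5258 = −46 kJ

ΔH ≈ −46 kJ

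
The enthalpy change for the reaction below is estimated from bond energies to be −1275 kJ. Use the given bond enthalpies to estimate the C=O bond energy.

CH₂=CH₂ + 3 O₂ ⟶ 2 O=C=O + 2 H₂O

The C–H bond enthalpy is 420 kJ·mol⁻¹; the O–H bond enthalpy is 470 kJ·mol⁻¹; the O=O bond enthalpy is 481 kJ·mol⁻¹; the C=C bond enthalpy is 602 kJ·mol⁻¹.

D(C=O) ≈ 780 kJ/mol

Let D be the C=O bond energy.
Σ(broken) = 4×420 + 1×602 + 3×481 = 3725
Σ(formed) = 4×D + 4×470 = 1880 + 4D
ΔH = Σ(broken) − Σ(formed) = (3725) − (1880 + 4D) = +1845 − 4D
Setting this equal to −1275 kJ gives 4D = 3120, so D = 780 kJ/mol.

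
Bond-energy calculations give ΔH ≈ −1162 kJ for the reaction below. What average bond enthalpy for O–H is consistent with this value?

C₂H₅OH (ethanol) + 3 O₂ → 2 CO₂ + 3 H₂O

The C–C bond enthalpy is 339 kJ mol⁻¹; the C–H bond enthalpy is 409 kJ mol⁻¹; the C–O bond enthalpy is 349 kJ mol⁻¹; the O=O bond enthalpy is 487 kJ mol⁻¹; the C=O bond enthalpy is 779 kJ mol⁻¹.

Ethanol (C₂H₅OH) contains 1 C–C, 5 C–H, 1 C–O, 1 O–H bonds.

D(O–H) ≈ 448 kJ/mol

Let D be the O–H bond energy.
Σ(broken) = 1×339 + 5×409 + 1×349 + 1×D + 3×487 = 4194 + D
Σ(formed) = 4×779 + 6×D = 3116 + 6D
ΔH = Σ(broken) − Σ(formed) = (4194 + D) − (3116 + 6D) = +1078 − 5D
Setting this equal to −1162 kJ gives 5D = 2240, so D = 448 kJ/mol.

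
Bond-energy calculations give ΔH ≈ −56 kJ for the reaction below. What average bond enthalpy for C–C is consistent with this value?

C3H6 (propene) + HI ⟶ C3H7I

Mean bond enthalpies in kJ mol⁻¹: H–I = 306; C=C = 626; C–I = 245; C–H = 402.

D(C–C) ≈ 341 kJ/mol

Let D be the C–C bond energy.
Σ(broken) = 1×D + 6×402 + 1×626 + 1×306 = 3344 + D
Σ(formed) = 2×D + 7×402 + 1×245 = 3059 + 2D
ΔH = Σ(broken) − Σ(formed) = (3344 + D) − (3059 + 2D) = +285 − D
Setting this equal to −56 kJ gives D = 341 kJ/mol.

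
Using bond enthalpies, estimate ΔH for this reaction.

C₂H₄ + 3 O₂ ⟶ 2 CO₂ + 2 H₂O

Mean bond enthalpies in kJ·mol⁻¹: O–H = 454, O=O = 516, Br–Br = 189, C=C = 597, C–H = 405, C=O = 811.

ΔH ≈ −1295 kJ

Bonds broken (reactants):
  C–H: 4 × 405 = 1620
  C=C: 1 × 597 = 597
  O=O: 3 × 516 = 1548
  Σ(broken) = 3765 kJ
Bonds formed (products):
  C=O: 4 × 811 = 3244
  O–H: 4 × 454 = 1816
  Σ(formed) = 5060 kJ
ΔH = Σ(broken) − Σ(formed) = 3765 − 5060 = −1295 kJ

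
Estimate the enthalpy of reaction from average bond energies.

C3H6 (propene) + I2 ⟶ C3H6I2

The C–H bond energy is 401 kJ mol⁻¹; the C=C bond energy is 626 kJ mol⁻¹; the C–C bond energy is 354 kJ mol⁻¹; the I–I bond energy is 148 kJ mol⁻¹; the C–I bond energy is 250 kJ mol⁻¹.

Bonds broken (reactants):
  C–C: 1 × 354 = 354
  C–H: 6 × 401 = 2406
  C=C: 1 × 626 = 626
  I–I: 1 × 148 = 148
  Σ(broken) = 3534 kJ
Bonds formed (products):
  C–C: 2 × 354 = 708
  C–H: 6 × 401 = 2406
  C–I: 2 × 250 = 500
  Σ(formed) = 3614 kJ
ΔH = Σ(broken) − Σ(formed) = 3534 − 3614 = −80 kJ

ΔH ≈ −80 kJ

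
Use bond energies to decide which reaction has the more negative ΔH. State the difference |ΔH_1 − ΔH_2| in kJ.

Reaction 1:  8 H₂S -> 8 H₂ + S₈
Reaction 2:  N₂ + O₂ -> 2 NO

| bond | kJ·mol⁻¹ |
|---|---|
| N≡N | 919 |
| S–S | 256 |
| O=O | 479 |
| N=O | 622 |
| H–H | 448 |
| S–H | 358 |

Reaction 1, by 58 kJ

Reaction 1:
  Bonds broken (reactants):
    S–H: 16 × 358 = 5728
    Σ(broken) = 5728 kJ
  Bonds formed (products):
    H–H: 8 × 448 = 3584
    S–S: 8 × 256 = 2048
    Σ(formed) = 5632 kJ
  ΔH_1 = 5728 − 5632 = +96 kJ
Reaction 2:
  Bonds broken (reactants):
    N≡N: 1 × 919 = 919
    O=O: 1 × 479 = 479
    Σ(broken) = 1398 kJ
  Bonds formed (products):
    N=O: 2 × 622 = 1244
    Σ(formed) = 1244 kJ
  ΔH_2 = 1398 − 1244 = +154 kJ
ΔH_1 − ΔH_2 = −58 kJ, so reaction 1 has the more negative ΔH; |ΔH_1 − ΔH_2| = 58 kJ.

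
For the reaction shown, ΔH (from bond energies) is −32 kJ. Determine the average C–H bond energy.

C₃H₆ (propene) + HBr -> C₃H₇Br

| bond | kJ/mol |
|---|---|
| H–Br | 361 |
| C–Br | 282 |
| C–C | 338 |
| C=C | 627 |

D(C–H) ≈ 400 kJ/mol

Let D be the C–H bond energy.
Σ(broken) = 1×338 + 6×D + 1×627 + 1×361 = 1326 + 6D
Σ(formed) = 1×282 + 2×338 + 7×D = 958 + 7D
ΔH = Σ(broken) − Σ(formed) = (1326 + 6D) − (958 + 7D) = +368 − D
Setting this equal to −32 kJ gives D = 400 kJ/mol.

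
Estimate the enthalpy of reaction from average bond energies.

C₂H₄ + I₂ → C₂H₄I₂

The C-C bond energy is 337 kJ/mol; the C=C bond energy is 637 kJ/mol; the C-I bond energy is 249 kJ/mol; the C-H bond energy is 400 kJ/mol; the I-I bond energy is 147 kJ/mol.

ΔH ≈ −51 kJ

Bonds broken (reactants):
  C-H: 4 × 400 = 1600
  C=C: 1 × 637 = 637
  I-I: 1 × 147 = 147
  Σ(broken) = 2384 kJ
Bonds formed (products):
  C-C: 1 × 337 = 337
  C-H: 4 × 400 = 1600
  C-I: 2 × 249 = 498
  Σ(formed) = 2435 kJ
ΔH = Σ(broken) − Σ(formed) = 2384 − 2435 = −51 kJ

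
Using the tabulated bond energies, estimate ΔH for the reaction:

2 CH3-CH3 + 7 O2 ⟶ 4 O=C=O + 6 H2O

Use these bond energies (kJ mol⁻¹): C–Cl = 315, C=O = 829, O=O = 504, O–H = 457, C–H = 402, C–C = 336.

Bonds broken (reactants):
  C–C: 2 × 336 = 672
  C–H: 12 × 402 = 4824
  O=O: 7 × 504 = 3528
  Σ(broken) = 9024 kJ
Bonds formed (products):
  C=O: 8 × 829 = 6632
  O–H: 12 × 457 = 5484
  Σ(formed) = 12116 kJ
ΔH = Σ(broken) − Σ(formed) = 9024 − 12116 = −3092 kJ

ΔH ≈ −3092 kJ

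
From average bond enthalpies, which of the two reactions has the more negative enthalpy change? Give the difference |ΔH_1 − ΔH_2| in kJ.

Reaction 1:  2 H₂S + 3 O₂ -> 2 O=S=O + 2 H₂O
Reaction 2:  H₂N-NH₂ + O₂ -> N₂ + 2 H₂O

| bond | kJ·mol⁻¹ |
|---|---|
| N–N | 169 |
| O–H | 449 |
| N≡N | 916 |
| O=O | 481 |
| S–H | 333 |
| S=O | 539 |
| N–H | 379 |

Reaction 1:
  Bonds broken (reactants):
    O=O: 3 × 481 = 1443
    S–H: 4 × 333 = 1332
    Σ(broken) = 2775 kJ
  Bonds formed (products):
    O–H: 4 × 449 = 1796
    S=O: 4 × 539 = 2156
    Σ(formed) = 3952 kJ
  ΔH_1 = 2775 − 3952 = −1177 kJ
Reaction 2:
  Bonds broken (reactants):
    N–H: 4 × 379 = 1516
    N–N: 1 × 169 = 169
    O=O: 1 × 481 = 481
    Σ(broken) = 2166 kJ
  Bonds formed (products):
    N≡N: 1 × 916 = 916
    O–H: 4 × 449 = 1796
    Σ(formed) = 2712 kJ
  ΔH_2 = 2166 − 2712 = −546 kJ
ΔH_1 − ΔH_2 = −631 kJ, so reaction 1 has the more negative ΔH; |ΔH_1 − ΔH_2| = 631 kJ.

Reaction 1, by 631 kJ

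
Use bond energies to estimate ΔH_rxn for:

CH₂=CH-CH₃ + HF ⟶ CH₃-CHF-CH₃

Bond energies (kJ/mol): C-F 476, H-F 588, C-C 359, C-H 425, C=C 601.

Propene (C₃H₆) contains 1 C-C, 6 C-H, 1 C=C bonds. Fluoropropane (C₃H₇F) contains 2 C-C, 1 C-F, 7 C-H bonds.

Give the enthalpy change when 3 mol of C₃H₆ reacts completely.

Bonds broken (reactants):
  C-C: 1 × 359 = 359
  C-H: 6 × 425 = 2550
  C=C: 1 × 601 = 601
  H-F: 1 × 588 = 588
  Σ(broken) = 4098 kJ
Bonds formed (products):
  C-C: 2 × 359 = 718
  C-F: 1 × 476 = 476
  C-H: 7 × 425 = 2975
  Σ(formed) = 4169 kJ
ΔH = Σ(broken) − Σ(formed) = 4098 − 4169 = −71 kJ
For 3× the reaction as written: 3 × (−71) = −213 kJ

ΔH = −213 kJ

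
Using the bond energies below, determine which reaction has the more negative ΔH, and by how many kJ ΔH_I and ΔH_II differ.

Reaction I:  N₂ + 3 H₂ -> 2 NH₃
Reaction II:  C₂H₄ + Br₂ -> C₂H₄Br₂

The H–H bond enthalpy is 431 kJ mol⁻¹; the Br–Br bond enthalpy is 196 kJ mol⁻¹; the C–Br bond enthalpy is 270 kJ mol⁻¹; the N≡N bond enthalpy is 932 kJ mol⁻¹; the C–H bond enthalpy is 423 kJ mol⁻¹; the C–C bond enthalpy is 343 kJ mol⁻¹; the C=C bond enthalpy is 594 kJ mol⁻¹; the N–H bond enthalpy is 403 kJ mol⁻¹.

Reaction I:
  Bonds broken (reactants):
    H–H: 3 × 431 = 1293
    N≡N: 1 × 932 = 932
    Σ(broken) = 2225 kJ
  Bonds formed (products):
    N–H: 6 × 403 = 2418
    Σ(formed) = 2418 kJ
  ΔH_I = 2225 − 2418 = −193 kJ
Reaction II:
  Bonds broken (reactants):
    Br–Br: 1 × 196 = 196
    C–H: 4 × 423 = 1692
    C=C: 1 × 594 = 594
    Σ(broken) = 2482 kJ
  Bonds formed (products):
    C–Br: 2 × 270 = 540
    C–C: 1 × 343 = 343
    C–H: 4 × 423 = 1692
    Σ(formed) = 2575 kJ
  ΔH_II = 2482 − 2575 = −93 kJ
ΔH_I − ΔH_II = −100 kJ, so reaction I has the more negative ΔH; |ΔH_I − ΔH_II| = 100 kJ.

Reaction I, by 100 kJ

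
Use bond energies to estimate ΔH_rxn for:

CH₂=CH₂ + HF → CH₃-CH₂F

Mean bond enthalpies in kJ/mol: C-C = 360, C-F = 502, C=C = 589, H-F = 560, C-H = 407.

Bonds broken (reactants):
  C-H: 4 × 407 = 1628
  C=C: 1 × 589 = 589
  H-F: 1 × 560 = 560
  Σ(broken) = 2777 kJ
Bonds formed (products):
  C-C: 1 × 360 = 360
  C-F: 1 × 502 = 502
  C-H: 5 × 407 = 2035
  Σ(formed) = 2897 kJ
ΔH = Σ(broken) − Σ(formed) = 2777 − 2897 = −120 kJ

ΔH ≈ −120 kJ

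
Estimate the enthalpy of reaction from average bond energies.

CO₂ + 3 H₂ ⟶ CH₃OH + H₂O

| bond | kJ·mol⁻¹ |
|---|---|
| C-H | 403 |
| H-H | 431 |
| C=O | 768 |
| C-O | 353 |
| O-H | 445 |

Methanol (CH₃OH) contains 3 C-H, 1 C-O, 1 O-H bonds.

ΔH ≈ −68 kJ

Bonds broken (reactants):
  C=O: 2 × 768 = 1536
  H-H: 3 × 431 = 1293
  Σ(broken) = 2829 kJ
Bonds formed (products):
  C-H: 3 × 403 = 1209
  C-O: 1 × 353 = 353
  O-H: 3 × 445 = 1335
  Σ(formed) = 2897 kJ
ΔH = Σ(broken) − Σ(formed) = 2829 − 2897 = −68 kJ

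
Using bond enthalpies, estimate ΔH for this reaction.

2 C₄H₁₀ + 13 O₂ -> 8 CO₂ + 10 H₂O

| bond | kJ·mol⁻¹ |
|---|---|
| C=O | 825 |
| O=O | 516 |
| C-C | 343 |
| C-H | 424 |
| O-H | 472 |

ΔH ≈ −5394 kJ

Bonds broken (reactants):
  C-C: 6 × 343 = 2058
  C-H: 20 × 424 = 8480
  O=O: 13 × 516 = 6708
  Σ(broken) = 17246 kJ
Bonds formed (products):
  C=O: 16 × 825 = 13200
  O-H: 20 × 472 = 9440
  Σ(formed) = 22640 kJ
ΔH = Σ(broken) − Σ(formed) = 17246 − 22640 = −5394 kJ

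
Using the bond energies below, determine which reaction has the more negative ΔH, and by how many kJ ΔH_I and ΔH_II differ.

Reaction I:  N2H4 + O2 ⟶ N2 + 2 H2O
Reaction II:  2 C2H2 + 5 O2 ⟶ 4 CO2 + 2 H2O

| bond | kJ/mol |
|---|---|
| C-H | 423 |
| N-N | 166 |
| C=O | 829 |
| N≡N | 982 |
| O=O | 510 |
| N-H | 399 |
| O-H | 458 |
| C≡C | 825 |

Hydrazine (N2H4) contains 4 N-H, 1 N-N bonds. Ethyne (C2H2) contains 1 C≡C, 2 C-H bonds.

Reaction II, by 2030 kJ

Reaction I:
  Bonds broken (reactants):
    N-H: 4 × 399 = 1596
    N-N: 1 × 166 = 166
    O=O: 1 × 510 = 510
    Σ(broken) = 2272 kJ
  Bonds formed (products):
    N≡N: 1 × 982 = 982
    O-H: 4 × 458 = 1832
    Σ(formed) = 2814 kJ
  ΔH_I = 2272 − 2814 = −542 kJ
Reaction II:
  Bonds broken (reactants):
    C≡C: 2 × 825 = 1650
    C-H: 4 × 423 = 1692
    O=O: 5 × 510 = 2550
    Σ(broken) = 5892 kJ
  Bonds formed (products):
    C=O: 8 × 829 = 6632
    O-H: 4 × 458 = 1832
    Σ(formed) = 8464 kJ
  ΔH_II = 5892 − 8464 = −2572 kJ
ΔH_I − ΔH_II = +2030 kJ, so reaction II has the more negative ΔH; |ΔH_I − ΔH_II| = 2030 kJ.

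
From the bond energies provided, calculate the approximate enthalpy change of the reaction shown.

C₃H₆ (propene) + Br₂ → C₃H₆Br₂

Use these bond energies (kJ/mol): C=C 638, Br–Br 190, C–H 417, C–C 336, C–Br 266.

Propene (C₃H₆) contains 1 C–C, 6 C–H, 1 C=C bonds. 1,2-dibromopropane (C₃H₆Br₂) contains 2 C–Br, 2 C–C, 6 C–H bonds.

ΔH ≈ −40 kJ

Bonds broken (reactants):
  Br–Br: 1 × 190 = 190
  C–C: 1 × 336 = 336
  C–H: 6 × 417 = 2502
  C=C: 1 × 638 = 638
  Σ(broken) = 3666 kJ
Bonds formed (products):
  C–Br: 2 × 266 = 532
  C–C: 2 × 336 = 672
  C–H: 6 × 417 = 2502
  Σ(formed) = 3706 kJ
ΔH = Σ(broken) − Σ(formed) = 3666 − 3706 = −40 kJ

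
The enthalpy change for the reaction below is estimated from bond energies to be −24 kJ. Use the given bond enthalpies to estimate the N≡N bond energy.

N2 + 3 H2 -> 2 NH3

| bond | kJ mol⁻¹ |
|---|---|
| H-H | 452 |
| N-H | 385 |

D(N≡N) ≈ 930 kJ/mol

Let D be the N≡N bond energy.
Σ(broken) = 3×452 + 1×D = 1356 + D
Σ(formed) = 6×385 = 2310
ΔH = Σ(broken) − Σ(formed) = (1356 + D) − (2310) = −954 + D
Setting this equal to −24 kJ gives D = 930 kJ/mol.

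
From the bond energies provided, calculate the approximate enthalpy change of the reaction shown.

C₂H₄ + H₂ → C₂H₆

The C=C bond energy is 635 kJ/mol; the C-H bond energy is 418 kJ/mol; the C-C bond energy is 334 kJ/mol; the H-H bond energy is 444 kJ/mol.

ΔH ≈ −91 kJ

Bonds broken (reactants):
  C-H: 4 × 418 = 1672
  C=C: 1 × 635 = 635
  H-H: 1 × 444 = 444
  Σ(broken) = 2751 kJ
Bonds formed (products):
  C-C: 1 × 334 = 334
  C-H: 6 × 418 = 2508
  Σ(formed) = 2842 kJ
ΔH = Σ(broken) − Σ(formed) = 2751 − 2842 = −91 kJ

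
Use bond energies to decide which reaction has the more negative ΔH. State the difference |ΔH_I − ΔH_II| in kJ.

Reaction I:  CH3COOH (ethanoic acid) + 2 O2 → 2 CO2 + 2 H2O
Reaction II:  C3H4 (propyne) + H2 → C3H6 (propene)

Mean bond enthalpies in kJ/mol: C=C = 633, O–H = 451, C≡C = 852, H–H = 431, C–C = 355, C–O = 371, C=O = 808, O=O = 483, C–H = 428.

Reaction I:
  Bonds broken (reactants):
    C–C: 1 × 355 = 355
    C–H: 3 × 428 = 1284
    C–O: 1 × 371 = 371
    C=O: 1 × 808 = 808
    O–H: 1 × 451 = 451
    O=O: 2 × 483 = 966
    Σ(broken) = 4235 kJ
  Bonds formed (products):
    C=O: 4 × 808 = 3232
    O–H: 4 × 451 = 1804
    Σ(formed) = 5036 kJ
  ΔH_I = 4235 − 5036 = −801 kJ
Reaction II:
  Bonds broken (reactants):
    C≡C: 1 × 852 = 852
    C–C: 1 × 355 = 355
    C–H: 4 × 428 = 1712
    H–H: 1 × 431 = 431
    Σ(broken) = 3350 kJ
  Bonds formed (products):
    C–C: 1 × 355 = 355
    C–H: 6 × 428 = 2568
    C=C: 1 × 633 = 633
    Σ(formed) = 3556 kJ
  ΔH_II = 3350 − 3556 = −206 kJ
ΔH_I − ΔH_II = −595 kJ, so reaction I has the more negative ΔH; |ΔH_I − ΔH_II| = 595 kJ.

Reaction I, by 595 kJ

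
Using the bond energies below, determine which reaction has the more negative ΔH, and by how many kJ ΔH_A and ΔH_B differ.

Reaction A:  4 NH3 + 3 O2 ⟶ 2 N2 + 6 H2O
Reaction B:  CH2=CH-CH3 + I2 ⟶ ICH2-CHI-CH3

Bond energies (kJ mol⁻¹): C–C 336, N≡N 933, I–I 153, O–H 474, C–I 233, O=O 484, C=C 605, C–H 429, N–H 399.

Reaction A, by 1270 kJ

Reaction A:
  Bonds broken (reactants):
    N–H: 12 × 399 = 4788
    O=O: 3 × 484 = 1452
    Σ(broken) = 6240 kJ
  Bonds formed (products):
    N≡N: 2 × 933 = 1866
    O–H: 12 × 474 = 5688
    Σ(formed) = 7554 kJ
  ΔH_A = 6240 − 7554 = −1314 kJ
Reaction B:
  Bonds broken (reactants):
    C–C: 1 × 336 = 336
    C–H: 6 × 429 = 2574
    C=C: 1 × 605 = 605
    I–I: 1 × 153 = 153
    Σ(broken) = 3668 kJ
  Bonds formed (products):
    C–C: 2 × 336 = 672
    C–H: 6 × 429 = 2574
    C–I: 2 × 233 = 466
    Σ(formed) = 3712 kJ
  ΔH_B = 3668 − 3712 = −44 kJ
ΔH_A − ΔH_B = −1270 kJ, so reaction A has the more negative ΔH; |ΔH_A − ΔH_B| = 1270 kJ.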